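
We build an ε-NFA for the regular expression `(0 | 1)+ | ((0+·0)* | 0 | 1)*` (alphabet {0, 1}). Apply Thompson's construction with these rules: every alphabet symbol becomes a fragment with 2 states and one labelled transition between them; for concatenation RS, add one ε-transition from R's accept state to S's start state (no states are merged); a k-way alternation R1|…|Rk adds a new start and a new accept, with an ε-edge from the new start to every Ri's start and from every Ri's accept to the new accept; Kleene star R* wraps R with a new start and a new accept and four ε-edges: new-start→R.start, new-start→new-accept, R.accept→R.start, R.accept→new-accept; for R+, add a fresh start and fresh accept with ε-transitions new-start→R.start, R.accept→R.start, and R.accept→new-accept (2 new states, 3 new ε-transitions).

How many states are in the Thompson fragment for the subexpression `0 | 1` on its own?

Fragment for `0 | 1`:
Each of the 2 symbol leaves contributes a 2-state fragment.
  0 | 1 = 6 states

6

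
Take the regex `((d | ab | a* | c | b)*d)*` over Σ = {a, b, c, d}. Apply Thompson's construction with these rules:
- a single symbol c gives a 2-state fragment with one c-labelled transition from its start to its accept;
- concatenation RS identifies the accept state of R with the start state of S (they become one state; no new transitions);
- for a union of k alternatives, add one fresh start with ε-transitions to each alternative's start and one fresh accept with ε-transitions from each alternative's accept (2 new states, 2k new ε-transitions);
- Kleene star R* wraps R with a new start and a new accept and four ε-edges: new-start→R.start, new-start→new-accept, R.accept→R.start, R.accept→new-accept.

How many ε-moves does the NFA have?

Per subexpression:
Each of the 7 symbol leaves contributes 0 ε-transitions.
  ab — 0 ε-transitions
  a* — 4 ε-transitions
  d | ab | a* | c | b — 14 ε-transitions
  (d | ab | a* | c | b)* — 18 ε-transitions
  (d | ab | a* | c | b)*d — 18 ε-transitions
  ((d | ab | a* | c | b)*d)* — 22 ε-transitions

22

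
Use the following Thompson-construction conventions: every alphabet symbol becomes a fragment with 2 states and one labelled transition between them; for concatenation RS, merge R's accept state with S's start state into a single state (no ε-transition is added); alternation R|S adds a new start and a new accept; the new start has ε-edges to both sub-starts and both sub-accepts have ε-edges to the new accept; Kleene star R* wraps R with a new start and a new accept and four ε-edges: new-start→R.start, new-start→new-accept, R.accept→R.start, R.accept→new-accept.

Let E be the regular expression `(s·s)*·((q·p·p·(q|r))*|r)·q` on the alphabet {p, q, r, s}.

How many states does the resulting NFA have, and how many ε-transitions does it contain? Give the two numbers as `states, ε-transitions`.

Building bottom-up:
Each of the 9 symbol leaves contributes 2 states and 0 ε-transitions.
  s·s → 3 states, 0 ε-transitions
  (s·s)* → 5 states, 4 ε-transitions
  q|r → 6 states, 4 ε-transitions
  q·p·p·(q|r) → 9 states, 4 ε-transitions
  (q·p·p·(q|r))* → 11 states, 8 ε-transitions
  (q·p·p·(q|r))*|r → 15 states, 12 ε-transitions
  (s·s)*·((q·p·p·(q|r))*|r)·q → 20 states, 16 ε-transitions

20, 16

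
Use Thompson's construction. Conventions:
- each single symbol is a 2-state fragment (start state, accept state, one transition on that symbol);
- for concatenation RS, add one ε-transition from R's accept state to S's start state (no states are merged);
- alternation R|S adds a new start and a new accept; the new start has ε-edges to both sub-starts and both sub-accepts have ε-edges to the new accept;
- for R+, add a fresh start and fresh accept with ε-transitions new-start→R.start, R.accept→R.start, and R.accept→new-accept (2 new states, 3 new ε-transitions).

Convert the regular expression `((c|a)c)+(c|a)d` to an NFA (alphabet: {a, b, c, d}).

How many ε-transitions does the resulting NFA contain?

Recursing over subexpressions:
Each of the 6 symbol leaves contributes 0 ε-transitions.
  c|a : 4 ε-transitions
  (c|a)c : 5 ε-transitions
  ((c|a)c)+ : 8 ε-transitions
  c|a : 4 ε-transitions
  ((c|a)c)+(c|a)d : 14 ε-transitions

14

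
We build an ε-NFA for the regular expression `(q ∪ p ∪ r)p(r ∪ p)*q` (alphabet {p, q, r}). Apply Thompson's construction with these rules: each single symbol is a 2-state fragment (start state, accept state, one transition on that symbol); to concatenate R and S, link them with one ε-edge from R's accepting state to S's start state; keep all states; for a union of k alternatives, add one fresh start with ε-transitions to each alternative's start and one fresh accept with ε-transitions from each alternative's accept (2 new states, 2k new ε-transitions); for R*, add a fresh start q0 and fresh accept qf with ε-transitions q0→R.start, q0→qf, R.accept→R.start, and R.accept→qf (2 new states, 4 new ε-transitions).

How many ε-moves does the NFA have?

17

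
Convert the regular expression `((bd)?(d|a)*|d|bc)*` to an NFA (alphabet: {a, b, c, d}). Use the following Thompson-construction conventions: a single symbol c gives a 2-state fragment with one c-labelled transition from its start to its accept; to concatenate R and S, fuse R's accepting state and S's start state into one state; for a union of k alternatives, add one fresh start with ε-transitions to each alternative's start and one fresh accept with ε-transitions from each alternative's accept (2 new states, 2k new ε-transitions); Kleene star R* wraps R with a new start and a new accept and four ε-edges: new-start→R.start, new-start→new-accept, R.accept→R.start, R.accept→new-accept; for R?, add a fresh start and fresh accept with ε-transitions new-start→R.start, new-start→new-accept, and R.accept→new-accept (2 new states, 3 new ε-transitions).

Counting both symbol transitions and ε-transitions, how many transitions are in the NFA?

28

By structural recursion:
Each of the 7 symbol leaves contributes 1 transition (1 symbol, 0 ε).
  bd = 2 transitions (2 symbol, 0 ε)
  (bd)? = 5 transitions (2 symbol, 3 ε)
  d|a = 6 transitions (2 symbol, 4 ε)
  (d|a)* = 10 transitions (2 symbol, 8 ε)
  (bd)?(d|a)* = 15 transitions (4 symbol, 11 ε)
  bc = 2 transitions (2 symbol, 0 ε)
  (bd)?(d|a)*|d|bc = 24 transitions (7 symbol, 17 ε)
  ((bd)?(d|a)*|d|bc)* = 28 transitions (7 symbol, 21 ε)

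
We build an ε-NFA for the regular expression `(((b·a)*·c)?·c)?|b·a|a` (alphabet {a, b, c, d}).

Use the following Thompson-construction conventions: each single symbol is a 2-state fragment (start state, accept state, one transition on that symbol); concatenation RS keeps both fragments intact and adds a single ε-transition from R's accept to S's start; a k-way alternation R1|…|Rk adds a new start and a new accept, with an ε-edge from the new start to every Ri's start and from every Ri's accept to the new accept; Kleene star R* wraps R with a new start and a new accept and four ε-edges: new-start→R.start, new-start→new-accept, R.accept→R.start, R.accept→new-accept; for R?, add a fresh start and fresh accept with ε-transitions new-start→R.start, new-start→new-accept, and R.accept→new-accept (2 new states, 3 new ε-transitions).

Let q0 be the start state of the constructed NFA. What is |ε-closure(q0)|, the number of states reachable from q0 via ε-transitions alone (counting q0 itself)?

Work bottom-up. For each fragment F, track |ε-closure(F.start)| and whether F's accept lies in that closure (i.e. whether F accepts ε). A single-symbol fragment has closure size 1 and does not accept ε.
  b·a — same as the first factor's closure: C = 1
  (b·a)* — the star's fresh start ε-reaches both the body's start and the fresh accept: C = 2 + 1 = 3
  (b·a)*·c — C = 3 + 1 = 4 (closure spills across the concat boundary because the left factor accepts ε)
  ((b·a)*·c)? — new start has ε-edges to the inner start and to the new accept, so C = 2 + 4 = 6
  ((b·a)*·c)?·c — C = 6 + 1 = 7 (closure spills across the concat boundary because the left factor accepts ε)
  (((b·a)*·c)?·c)? — C = 1 (new start) + 7 (body) + 1 (new accept, via ε) = 9
  b·a — same as the first factor's closure: C = 1
  (((b·a)*·c)?·c)?|b·a|a — new start ε-reaches every alternative's start; at least one alternative accepts ε, so the union's new accept is reached too: C = 1 + 9 + 1 + 1 + 1 = 13

13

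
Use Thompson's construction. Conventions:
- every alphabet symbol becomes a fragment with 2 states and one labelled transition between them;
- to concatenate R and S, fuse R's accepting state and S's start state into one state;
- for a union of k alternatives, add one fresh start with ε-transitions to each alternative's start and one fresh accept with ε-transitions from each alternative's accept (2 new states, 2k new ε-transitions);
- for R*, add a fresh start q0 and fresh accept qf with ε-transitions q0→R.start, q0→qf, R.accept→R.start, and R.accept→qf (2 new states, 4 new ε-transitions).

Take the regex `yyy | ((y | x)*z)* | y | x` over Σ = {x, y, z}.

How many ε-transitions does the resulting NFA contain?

Recursing over subexpressions:
Each of the 8 symbol leaves contributes 0 ε-transitions.
  yyy → 0 ε-transitions
  y | x → 4 ε-transitions
  (y | x)* → 8 ε-transitions
  (y | x)*z → 8 ε-transitions
  ((y | x)*z)* → 12 ε-transitions
  yyy | ((y | x)*z)* | y | x → 20 ε-transitions

20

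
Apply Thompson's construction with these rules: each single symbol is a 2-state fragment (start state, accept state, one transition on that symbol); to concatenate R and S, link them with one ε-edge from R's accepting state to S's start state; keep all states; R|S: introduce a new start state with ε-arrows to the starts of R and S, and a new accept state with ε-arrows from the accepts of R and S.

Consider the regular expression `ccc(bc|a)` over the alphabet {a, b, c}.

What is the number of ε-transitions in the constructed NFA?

Building bottom-up:
Each of the 6 symbol leaves contributes 0 ε-transitions.
  bc → 1 ε-transition
  bc|a → 5 ε-transitions
  ccc(bc|a) → 8 ε-transitions

8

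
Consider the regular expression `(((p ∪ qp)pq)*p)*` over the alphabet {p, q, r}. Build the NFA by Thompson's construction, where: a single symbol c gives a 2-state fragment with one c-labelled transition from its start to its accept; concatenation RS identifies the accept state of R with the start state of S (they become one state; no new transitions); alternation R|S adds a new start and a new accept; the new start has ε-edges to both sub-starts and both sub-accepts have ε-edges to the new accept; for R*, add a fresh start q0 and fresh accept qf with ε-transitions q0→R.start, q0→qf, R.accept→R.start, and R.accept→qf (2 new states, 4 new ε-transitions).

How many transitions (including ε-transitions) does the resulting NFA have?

18

Bottom-up over the parse tree:
Each of the 6 symbol leaves contributes 1 transition (1 symbol, 0 ε).
  qp — 2 transitions (2 symbol, 0 ε)
  p ∪ qp — 7 transitions (3 symbol, 4 ε)
  (p ∪ qp)pq — 9 transitions (5 symbol, 4 ε)
  ((p ∪ qp)pq)* — 13 transitions (5 symbol, 8 ε)
  ((p ∪ qp)pq)*p — 14 transitions (6 symbol, 8 ε)
  (((p ∪ qp)pq)*p)* — 18 transitions (6 symbol, 12 ε)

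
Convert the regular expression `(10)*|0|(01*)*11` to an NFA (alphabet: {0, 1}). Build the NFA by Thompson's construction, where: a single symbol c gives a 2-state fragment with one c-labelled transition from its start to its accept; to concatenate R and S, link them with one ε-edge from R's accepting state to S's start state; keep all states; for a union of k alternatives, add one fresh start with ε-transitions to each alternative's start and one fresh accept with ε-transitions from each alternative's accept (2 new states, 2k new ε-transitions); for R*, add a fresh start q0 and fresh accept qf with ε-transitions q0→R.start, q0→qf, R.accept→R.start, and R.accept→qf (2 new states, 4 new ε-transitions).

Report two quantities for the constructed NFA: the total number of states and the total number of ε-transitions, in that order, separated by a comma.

Recursing over subexpressions:
Each of the 7 symbol leaves contributes 2 states and 0 ε-transitions.
  10 — 4 states, 1 ε-transition
  (10)* — 6 states, 5 ε-transitions
  1* — 4 states, 4 ε-transitions
  01* — 6 states, 5 ε-transitions
  (01*)* — 8 states, 9 ε-transitions
  (01*)*11 — 12 states, 11 ε-transitions
  (10)*|0|(01*)*11 — 22 states, 22 ε-transitions

22, 22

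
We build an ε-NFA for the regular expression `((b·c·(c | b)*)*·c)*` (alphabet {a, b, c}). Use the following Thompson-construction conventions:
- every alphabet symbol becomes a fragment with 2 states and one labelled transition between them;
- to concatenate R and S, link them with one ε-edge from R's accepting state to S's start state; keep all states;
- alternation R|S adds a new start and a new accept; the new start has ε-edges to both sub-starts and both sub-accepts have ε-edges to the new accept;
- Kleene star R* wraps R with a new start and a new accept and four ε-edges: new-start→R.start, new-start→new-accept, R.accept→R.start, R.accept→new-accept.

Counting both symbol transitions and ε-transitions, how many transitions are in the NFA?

24

Per subexpression:
Each of the 5 symbol leaves contributes 1 transition (1 symbol, 0 ε).
  c | b = 6 transitions (2 symbol, 4 ε)
  (c | b)* = 10 transitions (2 symbol, 8 ε)
  b·c·(c | b)* = 14 transitions (4 symbol, 10 ε)
  (b·c·(c | b)*)* = 18 transitions (4 symbol, 14 ε)
  (b·c·(c | b)*)*·c = 20 transitions (5 symbol, 15 ε)
  ((b·c·(c | b)*)*·c)* = 24 transitions (5 symbol, 19 ε)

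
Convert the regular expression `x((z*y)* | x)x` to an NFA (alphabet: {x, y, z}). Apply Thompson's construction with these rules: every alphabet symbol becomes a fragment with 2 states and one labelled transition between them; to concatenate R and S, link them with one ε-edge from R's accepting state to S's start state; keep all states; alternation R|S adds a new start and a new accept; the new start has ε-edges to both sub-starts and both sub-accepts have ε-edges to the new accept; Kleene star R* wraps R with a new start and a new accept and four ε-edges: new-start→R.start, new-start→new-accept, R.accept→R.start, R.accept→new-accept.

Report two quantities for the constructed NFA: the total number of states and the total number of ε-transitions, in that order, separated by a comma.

Recursing over subexpressions:
Each of the 5 symbol leaves contributes 2 states and 0 ε-transitions.
  z* — 4 states, 4 ε-transitions
  z*y — 6 states, 5 ε-transitions
  (z*y)* — 8 states, 9 ε-transitions
  (z*y)* | x — 12 states, 13 ε-transitions
  x((z*y)* | x)x — 16 states, 15 ε-transitions

16, 15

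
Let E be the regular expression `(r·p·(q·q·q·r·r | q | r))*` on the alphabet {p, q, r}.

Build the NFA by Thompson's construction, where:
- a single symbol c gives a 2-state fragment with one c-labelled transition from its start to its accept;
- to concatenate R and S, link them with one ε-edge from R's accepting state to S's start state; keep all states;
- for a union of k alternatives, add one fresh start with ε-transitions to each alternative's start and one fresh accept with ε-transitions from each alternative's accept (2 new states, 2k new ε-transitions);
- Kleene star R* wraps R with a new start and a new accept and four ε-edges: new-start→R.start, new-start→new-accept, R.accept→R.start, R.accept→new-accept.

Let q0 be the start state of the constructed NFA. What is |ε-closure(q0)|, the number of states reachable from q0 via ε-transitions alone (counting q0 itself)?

3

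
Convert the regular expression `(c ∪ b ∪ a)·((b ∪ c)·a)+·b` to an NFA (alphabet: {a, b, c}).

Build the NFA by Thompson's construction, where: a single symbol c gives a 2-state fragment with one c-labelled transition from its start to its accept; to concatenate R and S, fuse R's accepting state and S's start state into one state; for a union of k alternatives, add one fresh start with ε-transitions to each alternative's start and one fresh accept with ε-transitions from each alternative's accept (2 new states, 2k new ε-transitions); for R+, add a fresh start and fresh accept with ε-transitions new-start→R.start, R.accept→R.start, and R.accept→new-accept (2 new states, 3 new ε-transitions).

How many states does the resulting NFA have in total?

17

Per subexpression:
Each of the 7 symbol leaves contributes a 2-state fragment.
  c ∪ b ∪ a : 8 states
  b ∪ c : 6 states
  (b ∪ c)·a : 7 states
  ((b ∪ c)·a)+ : 9 states
  (c ∪ b ∪ a)·((b ∪ c)·a)+·b : 17 states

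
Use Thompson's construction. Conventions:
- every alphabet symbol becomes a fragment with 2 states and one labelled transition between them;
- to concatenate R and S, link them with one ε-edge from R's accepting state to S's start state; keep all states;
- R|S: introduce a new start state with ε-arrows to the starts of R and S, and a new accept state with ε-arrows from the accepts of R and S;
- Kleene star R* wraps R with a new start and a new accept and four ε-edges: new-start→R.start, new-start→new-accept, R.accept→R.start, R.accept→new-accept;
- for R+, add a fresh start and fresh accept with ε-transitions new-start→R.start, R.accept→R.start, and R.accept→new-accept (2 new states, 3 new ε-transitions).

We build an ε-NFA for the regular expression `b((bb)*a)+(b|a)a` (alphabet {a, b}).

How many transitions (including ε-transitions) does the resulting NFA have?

23

Building bottom-up:
Each of the 7 symbol leaves contributes 1 transition (1 symbol, 0 ε).
  bb — 3 transitions (2 symbol, 1 ε)
  (bb)* — 7 transitions (2 symbol, 5 ε)
  (bb)*a — 9 transitions (3 symbol, 6 ε)
  ((bb)*a)+ — 12 transitions (3 symbol, 9 ε)
  b|a — 6 transitions (2 symbol, 4 ε)
  b((bb)*a)+(b|a)a — 23 transitions (7 symbol, 16 ε)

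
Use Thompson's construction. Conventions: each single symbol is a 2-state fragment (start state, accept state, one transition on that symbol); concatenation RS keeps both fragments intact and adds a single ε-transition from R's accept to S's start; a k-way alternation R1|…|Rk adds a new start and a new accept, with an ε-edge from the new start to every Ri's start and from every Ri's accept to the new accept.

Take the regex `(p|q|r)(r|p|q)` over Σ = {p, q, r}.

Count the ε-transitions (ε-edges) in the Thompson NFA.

Recursing over subexpressions:
Each of the 6 symbol leaves contributes 0 ε-transitions.
  p|q|r : 6 ε-transitions
  r|p|q : 6 ε-transitions
  (p|q|r)(r|p|q) : 13 ε-transitions

13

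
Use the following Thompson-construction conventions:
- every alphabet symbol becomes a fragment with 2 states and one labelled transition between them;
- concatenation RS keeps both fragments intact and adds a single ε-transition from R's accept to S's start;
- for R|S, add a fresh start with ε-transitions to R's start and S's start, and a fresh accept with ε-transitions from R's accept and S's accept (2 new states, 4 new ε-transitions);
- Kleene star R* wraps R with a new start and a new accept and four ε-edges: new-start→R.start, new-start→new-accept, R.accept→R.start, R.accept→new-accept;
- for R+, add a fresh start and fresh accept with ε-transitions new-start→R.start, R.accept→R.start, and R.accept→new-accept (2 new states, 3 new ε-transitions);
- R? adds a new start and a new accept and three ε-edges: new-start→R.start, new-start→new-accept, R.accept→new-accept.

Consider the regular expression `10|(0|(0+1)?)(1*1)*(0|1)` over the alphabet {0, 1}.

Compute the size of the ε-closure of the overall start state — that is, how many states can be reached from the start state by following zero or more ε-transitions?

Let C(F) = |ε-closure(F.start)| within fragment F, and note whether F accepts ε. Symbol fragments have C = 1 and do not accept ε. Then:
  10 → same as the first factor's closure: |ε-closure| = 1
  0+ → |ε-closure| = 1 + 1 = 2 (the body doesn't accept ε, so the new accept is not reached)
  0+1 → |ε-closure| equals the left operand's closure size = 2 (its accept is not ε-reachable, so the closure stops there)
  (0+1)? → new start has ε-edges to the inner start and to the new accept, so |ε-closure| = 2 + 2 = 4
  0|(0+1)? → new start ε-reaches every alternative's start; at least one alternative accepts ε, so the union's new accept is reached too: |ε-closure| = 1 + 1 + 4 + 1 = 7
  1* → the star's fresh start ε-reaches both the body's start and the fresh accept: |ε-closure| = 2 + 1 = 3
  1*1 → the left operand accepts ε, so the closure extends into the next operand (via the concat ε-link); |ε-closure| = 3 + 1 = 4
  (1*1)* → the star's fresh start ε-reaches both the body's start and the fresh accept: |ε-closure| = 2 + 4 = 6
  0|1 → new start ε-reaches every alternative's start; none of them accept ε, so the new accept is not reached: |ε-closure| = 1 + 1 + 1 = 3
  (0|(0+1)?)(1*1)*(0|1) → the left operand accepts ε, so the closure extends into the next operand (via the concat ε-link); |ε-closure| = 7 + 6 + 3 = 16
  10|(0|(0+1)?)(1*1)*(0|1) → new start ε-reaches every alternative's start; none of them accept ε, so the new accept is not reached: |ε-closure| = 1 + 1 + 16 = 18

18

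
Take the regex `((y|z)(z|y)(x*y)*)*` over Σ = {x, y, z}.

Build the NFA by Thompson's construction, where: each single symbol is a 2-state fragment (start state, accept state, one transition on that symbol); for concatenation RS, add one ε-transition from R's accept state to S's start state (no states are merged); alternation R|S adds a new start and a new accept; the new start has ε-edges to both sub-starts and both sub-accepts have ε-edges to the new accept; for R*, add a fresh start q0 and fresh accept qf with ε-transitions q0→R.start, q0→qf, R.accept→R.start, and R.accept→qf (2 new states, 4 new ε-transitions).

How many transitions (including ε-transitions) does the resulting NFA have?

29

Building bottom-up:
Each of the 6 symbol leaves contributes 1 transition (1 symbol, 0 ε).
  y|z → 6 transitions (2 symbol, 4 ε)
  z|y → 6 transitions (2 symbol, 4 ε)
  x* → 5 transitions (1 symbol, 4 ε)
  x*y → 7 transitions (2 symbol, 5 ε)
  (x*y)* → 11 transitions (2 symbol, 9 ε)
  (y|z)(z|y)(x*y)* → 25 transitions (6 symbol, 19 ε)
  ((y|z)(z|y)(x*y)*)* → 29 transitions (6 symbol, 23 ε)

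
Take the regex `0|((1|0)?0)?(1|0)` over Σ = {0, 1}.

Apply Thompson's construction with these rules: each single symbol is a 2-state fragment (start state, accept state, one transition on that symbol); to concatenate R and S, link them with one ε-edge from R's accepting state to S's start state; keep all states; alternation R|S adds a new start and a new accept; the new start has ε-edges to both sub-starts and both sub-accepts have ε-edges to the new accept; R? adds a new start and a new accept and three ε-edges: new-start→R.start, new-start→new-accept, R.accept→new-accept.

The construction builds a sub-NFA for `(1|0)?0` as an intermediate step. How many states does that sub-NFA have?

Fragment for `(1|0)?0`:
Each of the 3 symbol leaves contributes a 2-state fragment.
  1|0 = 6 states
  (1|0)? = 8 states
  (1|0)?0 = 10 states

10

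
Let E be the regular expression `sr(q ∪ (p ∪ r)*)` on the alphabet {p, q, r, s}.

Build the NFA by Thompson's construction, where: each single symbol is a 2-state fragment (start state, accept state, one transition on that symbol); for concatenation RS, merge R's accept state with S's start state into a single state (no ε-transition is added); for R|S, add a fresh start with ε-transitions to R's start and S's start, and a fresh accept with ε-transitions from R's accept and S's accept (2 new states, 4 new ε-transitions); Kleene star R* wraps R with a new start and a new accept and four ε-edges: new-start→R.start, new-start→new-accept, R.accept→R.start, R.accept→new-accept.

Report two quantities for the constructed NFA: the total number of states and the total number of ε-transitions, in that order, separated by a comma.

By structural recursion:
Each of the 5 symbol leaves contributes 2 states and 0 ε-transitions.
  p ∪ r : 6 states, 4 ε-transitions
  (p ∪ r)* : 8 states, 8 ε-transitions
  q ∪ (p ∪ r)* : 12 states, 12 ε-transitions
  sr(q ∪ (p ∪ r)*) : 14 states, 12 ε-transitions

14, 12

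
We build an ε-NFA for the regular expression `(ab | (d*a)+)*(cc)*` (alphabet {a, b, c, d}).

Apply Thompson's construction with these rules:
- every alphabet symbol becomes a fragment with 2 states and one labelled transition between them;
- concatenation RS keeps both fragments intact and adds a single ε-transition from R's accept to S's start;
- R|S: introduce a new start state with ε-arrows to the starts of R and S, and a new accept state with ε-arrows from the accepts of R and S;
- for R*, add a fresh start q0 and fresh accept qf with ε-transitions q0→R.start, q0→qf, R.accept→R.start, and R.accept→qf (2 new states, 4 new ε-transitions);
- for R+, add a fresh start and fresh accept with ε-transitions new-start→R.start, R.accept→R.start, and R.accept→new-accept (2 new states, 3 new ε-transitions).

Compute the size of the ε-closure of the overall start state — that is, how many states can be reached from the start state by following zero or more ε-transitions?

Let C(F) = |ε-closure(F.start)| within fragment F, and note whether F accepts ε. Symbol fragments have C = 1 and do not accept ε. Then:
  ab → |closure| equals the left operand's closure size = 1 (its accept is not ε-reachable, so the closure stops there)
  d* → the star's fresh start ε-reaches both the body's start and the fresh accept: |closure| = 2 + 1 = 3
  d*a → |closure| = 3 + 1 = 4 (closure spills across the concat boundary because the left factor accepts ε)
  (d*a)+ → new start ε-reaches only the body's start; the new accept needs a symbol first: |closure| = 1 + 4 = 5
  ab | (d*a)+ → |closure| = 1 + 1 + 5 = 7 (the new accept is not ε-reachable since no branch accepts ε)
  (ab | (d*a)+)* → the star's fresh start ε-reaches both the body's start and the fresh accept: |closure| = 2 + 7 = 9
  cc → |closure| equals the left operand's closure size = 1 (its accept is not ε-reachable, so the closure stops there)
  (cc)* → |closure| = 1 (new start) + 1 (body) + 1 (new accept) = 3
  (ab | (d*a)+)*(cc)* → |closure| = 9 + 3 = 12 (closure spills across the concat boundary because the left factor accepts ε)

12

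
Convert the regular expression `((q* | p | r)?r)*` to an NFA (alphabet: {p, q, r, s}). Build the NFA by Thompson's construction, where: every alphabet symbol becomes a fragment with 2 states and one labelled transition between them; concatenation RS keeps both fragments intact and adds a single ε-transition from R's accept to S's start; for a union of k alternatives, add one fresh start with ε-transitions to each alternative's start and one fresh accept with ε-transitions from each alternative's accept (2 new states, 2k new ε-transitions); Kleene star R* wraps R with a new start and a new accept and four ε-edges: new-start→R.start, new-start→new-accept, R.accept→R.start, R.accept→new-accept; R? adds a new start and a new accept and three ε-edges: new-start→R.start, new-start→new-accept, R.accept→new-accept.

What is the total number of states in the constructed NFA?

16

Bottom-up over the parse tree:
Each of the 4 symbol leaves contributes a 2-state fragment.
  q* = 4 states
  q* | p | r = 10 states
  (q* | p | r)? = 12 states
  (q* | p | r)?r = 14 states
  ((q* | p | r)?r)* = 16 states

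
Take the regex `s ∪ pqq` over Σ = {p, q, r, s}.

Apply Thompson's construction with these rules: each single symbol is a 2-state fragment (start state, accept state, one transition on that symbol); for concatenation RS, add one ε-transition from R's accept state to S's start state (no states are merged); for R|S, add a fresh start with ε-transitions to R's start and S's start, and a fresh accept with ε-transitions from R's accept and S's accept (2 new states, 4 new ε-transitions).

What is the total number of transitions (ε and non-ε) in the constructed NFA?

10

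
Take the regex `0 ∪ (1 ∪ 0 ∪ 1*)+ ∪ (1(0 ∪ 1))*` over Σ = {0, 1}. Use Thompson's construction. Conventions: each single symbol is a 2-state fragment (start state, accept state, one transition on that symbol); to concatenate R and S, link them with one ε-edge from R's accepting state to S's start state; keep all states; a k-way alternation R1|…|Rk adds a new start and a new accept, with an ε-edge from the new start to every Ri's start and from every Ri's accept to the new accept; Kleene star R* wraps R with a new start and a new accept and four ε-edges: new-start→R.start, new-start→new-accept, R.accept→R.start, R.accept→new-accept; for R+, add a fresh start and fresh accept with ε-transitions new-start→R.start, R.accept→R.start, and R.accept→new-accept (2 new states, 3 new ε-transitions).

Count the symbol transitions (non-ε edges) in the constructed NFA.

Recursing over subexpressions:
Each of the 7 symbol leaves contributes exactly 1 symbol transition.
  1* : 1 symbol transition
  1 ∪ 0 ∪ 1* : 3 symbol transitions
  (1 ∪ 0 ∪ 1*)+ : 3 symbol transitions
  0 ∪ 1 : 2 symbol transitions
  1(0 ∪ 1) : 3 symbol transitions
  (1(0 ∪ 1))* : 3 symbol transitions
  0 ∪ (1 ∪ 0 ∪ 1*)+ ∪ (1(0 ∪ 1))* : 7 symbol transitions

7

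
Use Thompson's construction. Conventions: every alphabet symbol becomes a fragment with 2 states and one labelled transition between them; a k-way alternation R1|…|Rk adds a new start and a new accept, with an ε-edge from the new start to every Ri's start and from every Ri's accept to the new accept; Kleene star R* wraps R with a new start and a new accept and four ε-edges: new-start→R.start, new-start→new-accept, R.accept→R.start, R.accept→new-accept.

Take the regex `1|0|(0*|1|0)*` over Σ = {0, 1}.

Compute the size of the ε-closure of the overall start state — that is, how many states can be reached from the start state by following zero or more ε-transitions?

Compute the ε-closure size of each fragment's start state recursively; a symbol fragment's start has no outgoing ε-edge, so its closure is just itself (size 1).
  0* — new start has ε-edges to the inner start and to the new accept, so |closure| = 2 + 1 = 3
  0*|1|0 — |closure| = 1 (new start) + (3 + 1 + 1) + 1 (new accept, since some branch ε-reaches its own accept) = 7
  (0*|1|0)* — new start has ε-edges to the inner start and to the new accept, so |closure| = 2 + 7 = 9
  1|0|(0*|1|0)* — |closure| = 1 (new start) + (1 + 1 + 9) + 1 (new accept, since some branch ε-reaches its own accept) = 13

13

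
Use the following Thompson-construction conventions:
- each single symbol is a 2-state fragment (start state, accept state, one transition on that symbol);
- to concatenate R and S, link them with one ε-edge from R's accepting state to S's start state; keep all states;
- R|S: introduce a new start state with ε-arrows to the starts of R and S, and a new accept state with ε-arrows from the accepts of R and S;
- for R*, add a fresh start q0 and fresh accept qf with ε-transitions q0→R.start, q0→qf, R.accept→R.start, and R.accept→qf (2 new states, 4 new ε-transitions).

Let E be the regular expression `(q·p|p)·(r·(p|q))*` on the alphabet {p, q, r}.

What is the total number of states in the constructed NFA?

18

Recursing over subexpressions:
Each of the 6 symbol leaves contributes a 2-state fragment.
  q·p → 4 states
  q·p|p → 8 states
  p|q → 6 states
  r·(p|q) → 8 states
  (r·(p|q))* → 10 states
  (q·p|p)·(r·(p|q))* → 18 states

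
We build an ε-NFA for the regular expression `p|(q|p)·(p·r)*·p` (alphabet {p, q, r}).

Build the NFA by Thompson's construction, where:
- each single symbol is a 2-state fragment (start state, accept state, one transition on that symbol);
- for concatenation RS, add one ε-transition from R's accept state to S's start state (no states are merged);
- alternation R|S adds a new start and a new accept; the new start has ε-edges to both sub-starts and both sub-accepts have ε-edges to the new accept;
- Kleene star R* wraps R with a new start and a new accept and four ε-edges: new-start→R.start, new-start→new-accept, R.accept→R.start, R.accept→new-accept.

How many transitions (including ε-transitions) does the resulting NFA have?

21

By structural recursion:
Each of the 6 symbol leaves contributes 1 transition (1 symbol, 0 ε).
  q|p — 6 transitions (2 symbol, 4 ε)
  p·r — 3 transitions (2 symbol, 1 ε)
  (p·r)* — 7 transitions (2 symbol, 5 ε)
  (q|p)·(p·r)*·p — 16 transitions (5 symbol, 11 ε)
  p|(q|p)·(p·r)*·p — 21 transitions (6 symbol, 15 ε)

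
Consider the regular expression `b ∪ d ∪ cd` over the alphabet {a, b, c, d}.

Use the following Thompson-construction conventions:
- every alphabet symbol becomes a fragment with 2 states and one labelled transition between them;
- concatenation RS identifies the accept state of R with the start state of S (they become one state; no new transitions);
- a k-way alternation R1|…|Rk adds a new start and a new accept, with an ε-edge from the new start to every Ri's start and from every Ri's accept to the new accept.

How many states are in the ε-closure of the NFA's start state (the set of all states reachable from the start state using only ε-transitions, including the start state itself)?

Compute the ε-closure size of each fragment's start state recursively; a symbol fragment's start has no outgoing ε-edge, so its closure is just itself (size 1).
  cd : same as the first factor's closure: |closure| = 1
  b ∪ d ∪ cd : new start ε-reaches every alternative's start; none of them accept ε, so the new accept is not reached: |closure| = 1 + 1 + 1 + 1 = 4

4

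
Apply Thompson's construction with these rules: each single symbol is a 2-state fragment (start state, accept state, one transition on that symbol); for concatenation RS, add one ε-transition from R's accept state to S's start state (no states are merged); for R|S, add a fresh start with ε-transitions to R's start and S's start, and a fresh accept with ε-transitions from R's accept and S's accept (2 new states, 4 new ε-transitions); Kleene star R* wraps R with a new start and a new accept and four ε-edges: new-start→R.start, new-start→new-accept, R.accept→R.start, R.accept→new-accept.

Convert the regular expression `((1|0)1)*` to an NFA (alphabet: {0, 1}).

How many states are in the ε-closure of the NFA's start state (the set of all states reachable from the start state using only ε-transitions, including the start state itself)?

5

Compute the ε-closure size of each fragment's start state recursively; a symbol fragment's start has no outgoing ε-edge, so its closure is just itself (size 1).
  1|0 — C = 1 + 1 + 1 = 3 (the new accept is not ε-reachable since no branch accepts ε)
  (1|0)1 — C equals the left operand's closure size = 3 (its accept is not ε-reachable, so the closure stops there)
  ((1|0)1)* — new start has ε-edges to the inner start and to the new accept, so C = 2 + 3 = 5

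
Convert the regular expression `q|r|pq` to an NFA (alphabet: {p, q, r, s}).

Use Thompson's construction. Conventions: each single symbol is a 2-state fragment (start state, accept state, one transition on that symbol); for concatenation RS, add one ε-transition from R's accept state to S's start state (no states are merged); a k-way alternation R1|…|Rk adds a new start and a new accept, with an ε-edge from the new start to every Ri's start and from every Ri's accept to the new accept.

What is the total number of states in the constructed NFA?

10

By structural recursion:
Each of the 4 symbol leaves contributes a 2-state fragment.
  pq = 4 states
  q|r|pq = 10 states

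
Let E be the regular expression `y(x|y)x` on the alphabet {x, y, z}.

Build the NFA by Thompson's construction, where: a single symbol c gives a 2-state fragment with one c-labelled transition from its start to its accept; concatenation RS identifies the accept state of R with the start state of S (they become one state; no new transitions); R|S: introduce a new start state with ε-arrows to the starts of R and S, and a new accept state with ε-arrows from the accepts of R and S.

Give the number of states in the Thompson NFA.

Recursing over subexpressions:
Each of the 4 symbol leaves contributes a 2-state fragment.
  x|y → 6 states
  y(x|y)x → 8 states

8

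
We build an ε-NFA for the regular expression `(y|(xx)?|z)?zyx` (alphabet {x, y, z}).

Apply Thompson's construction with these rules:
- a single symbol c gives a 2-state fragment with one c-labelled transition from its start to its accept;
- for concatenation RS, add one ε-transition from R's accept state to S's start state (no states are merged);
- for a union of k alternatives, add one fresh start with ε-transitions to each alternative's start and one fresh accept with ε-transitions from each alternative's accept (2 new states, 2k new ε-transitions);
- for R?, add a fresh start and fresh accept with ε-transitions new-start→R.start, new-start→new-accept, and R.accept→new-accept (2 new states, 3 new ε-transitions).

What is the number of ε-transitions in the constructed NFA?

16

Building bottom-up:
Each of the 7 symbol leaves contributes 0 ε-transitions.
  xx = 1 ε-transition
  (xx)? = 4 ε-transitions
  y|(xx)?|z = 10 ε-transitions
  (y|(xx)?|z)? = 13 ε-transitions
  (y|(xx)?|z)?zyx = 16 ε-transitions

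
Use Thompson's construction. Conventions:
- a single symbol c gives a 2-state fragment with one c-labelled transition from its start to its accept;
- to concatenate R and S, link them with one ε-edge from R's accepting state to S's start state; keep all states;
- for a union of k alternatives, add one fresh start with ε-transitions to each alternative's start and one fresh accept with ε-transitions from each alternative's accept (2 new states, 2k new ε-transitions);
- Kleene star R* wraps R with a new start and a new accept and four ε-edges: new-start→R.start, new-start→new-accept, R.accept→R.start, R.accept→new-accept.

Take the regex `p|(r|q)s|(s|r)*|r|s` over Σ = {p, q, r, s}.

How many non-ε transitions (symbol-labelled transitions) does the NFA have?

By structural recursion:
Each of the 8 symbol leaves contributes exactly 1 symbol transition.
  r|q = 2 symbol transitions
  (r|q)s = 3 symbol transitions
  s|r = 2 symbol transitions
  (s|r)* = 2 symbol transitions
  p|(r|q)s|(s|r)*|r|s = 8 symbol transitions

8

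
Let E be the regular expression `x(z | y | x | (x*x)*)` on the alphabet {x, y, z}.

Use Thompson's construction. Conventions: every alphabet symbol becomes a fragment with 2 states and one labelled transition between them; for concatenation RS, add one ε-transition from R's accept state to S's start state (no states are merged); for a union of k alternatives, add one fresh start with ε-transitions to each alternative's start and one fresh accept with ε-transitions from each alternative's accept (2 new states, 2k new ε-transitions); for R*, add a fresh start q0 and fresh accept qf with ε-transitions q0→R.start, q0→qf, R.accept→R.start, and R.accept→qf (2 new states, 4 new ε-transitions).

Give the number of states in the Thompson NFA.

Bottom-up over the parse tree:
Each of the 6 symbol leaves contributes a 2-state fragment.
  x* → 4 states
  x*x → 6 states
  (x*x)* → 8 states
  z | y | x | (x*x)* → 16 states
  x(z | y | x | (x*x)*) → 18 states

18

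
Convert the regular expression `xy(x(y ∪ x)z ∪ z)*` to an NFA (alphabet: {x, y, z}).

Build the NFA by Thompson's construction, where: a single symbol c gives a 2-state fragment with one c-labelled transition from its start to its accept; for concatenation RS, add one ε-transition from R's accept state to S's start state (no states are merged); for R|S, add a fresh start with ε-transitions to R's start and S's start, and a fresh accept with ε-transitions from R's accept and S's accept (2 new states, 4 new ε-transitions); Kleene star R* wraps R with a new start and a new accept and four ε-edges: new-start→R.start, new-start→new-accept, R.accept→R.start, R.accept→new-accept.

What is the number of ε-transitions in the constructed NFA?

Recursing over subexpressions:
Each of the 7 symbol leaves contributes 0 ε-transitions.
  y ∪ x = 4 ε-transitions
  x(y ∪ x)z = 6 ε-transitions
  x(y ∪ x)z ∪ z = 10 ε-transitions
  (x(y ∪ x)z ∪ z)* = 14 ε-transitions
  xy(x(y ∪ x)z ∪ z)* = 16 ε-transitions

16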